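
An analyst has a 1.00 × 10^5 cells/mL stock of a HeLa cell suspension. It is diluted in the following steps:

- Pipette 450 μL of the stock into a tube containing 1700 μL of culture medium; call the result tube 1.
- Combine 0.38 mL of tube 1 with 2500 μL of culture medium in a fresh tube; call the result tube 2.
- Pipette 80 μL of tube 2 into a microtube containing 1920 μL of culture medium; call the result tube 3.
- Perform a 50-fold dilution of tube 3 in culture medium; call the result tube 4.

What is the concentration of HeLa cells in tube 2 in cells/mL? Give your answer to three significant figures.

Step 1: 450 μL + 1700 μL = 2150 μL total → factor 2150/450 = 4.7778
Step 2: 0.38 mL + 2500 μL = 2.88 mL total → factor 2.88/0.38 = 7.5789
Dilution factor through tube 2 = 4.7778 × 7.5789 = 36.211
[tube 2] = 1.00 × 10^5 cells/mL / 36.211 = 2.76 × 10^3 cells/mL

2.76 × 10^3 cells/mL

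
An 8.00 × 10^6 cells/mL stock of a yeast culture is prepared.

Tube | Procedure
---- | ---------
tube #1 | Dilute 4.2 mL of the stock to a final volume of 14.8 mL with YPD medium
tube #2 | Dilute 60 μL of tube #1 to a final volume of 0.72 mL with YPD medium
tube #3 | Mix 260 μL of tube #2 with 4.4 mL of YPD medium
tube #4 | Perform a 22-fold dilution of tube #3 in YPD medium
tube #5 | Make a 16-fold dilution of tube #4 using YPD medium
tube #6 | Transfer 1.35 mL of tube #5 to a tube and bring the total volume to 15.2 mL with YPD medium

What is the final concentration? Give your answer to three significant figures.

2.66 cells/mL

Step 1: 4.2 mL brought to 14.8 mL → factor 14.8/4.2 = 3.5238
Step 2: 60 μL brought to 0.72 mL → factor 720/60 = 12
Step 3: 260 μL + 4.4 mL = 4660 μL total → factor 4660/260 = 17.923
Step 4: 22-fold → factor 22
Step 5: 16-fold → factor 16
Step 6: 1.35 mL brought to 15.2 mL → factor 15.2/1.35 = 11.259
Overall dilution factor = 3.5238 × 12 × 17.923 × 22 × 16 × 11.259 = 3.0037 × 10^6
Final = 8.00 × 10^6 cells/mL / 3.0037 × 10^6 = 2.66 cells/mL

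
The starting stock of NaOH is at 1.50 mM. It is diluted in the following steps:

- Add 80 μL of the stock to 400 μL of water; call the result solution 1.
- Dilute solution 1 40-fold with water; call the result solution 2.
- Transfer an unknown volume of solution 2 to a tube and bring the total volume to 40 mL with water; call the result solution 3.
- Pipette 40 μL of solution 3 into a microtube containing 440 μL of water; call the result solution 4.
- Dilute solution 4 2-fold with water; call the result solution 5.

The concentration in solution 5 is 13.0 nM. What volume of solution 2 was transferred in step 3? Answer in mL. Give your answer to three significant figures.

Step 1: 80 μL + 400 μL = 480 μL total → factor 480/80 = 6
Step 2: 40-fold → factor 40
Step 3: v brought to 40 mL → factor = 40 mL/v
Step 4: 40 μL + 440 μL = 480 μL total → factor 480/40 = 12
Step 5: 2-fold → factor 2
Product of known-step factors = 5760
Overall factor = 1.50 mM / (13.0 nM) = 1.1538 × 10^5
Step-3 factor = 1.1538 × 10^5 / 5760 = 20.032
v = 40 mL / 20.032 = 2.00 mL

2.00 mL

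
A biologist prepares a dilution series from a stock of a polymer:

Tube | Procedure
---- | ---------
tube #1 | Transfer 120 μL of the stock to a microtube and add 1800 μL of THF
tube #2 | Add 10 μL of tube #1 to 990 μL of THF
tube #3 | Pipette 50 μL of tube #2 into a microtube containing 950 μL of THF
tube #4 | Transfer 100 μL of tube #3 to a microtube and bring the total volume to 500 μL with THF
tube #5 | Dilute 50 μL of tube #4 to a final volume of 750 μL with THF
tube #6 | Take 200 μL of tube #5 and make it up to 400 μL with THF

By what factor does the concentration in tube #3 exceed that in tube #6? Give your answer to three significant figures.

150

Step 1: 120 μL + 1800 μL = 1920 μL total → factor 1920/120 = 16
Step 2: 10 μL + 990 μL = 1000 μL total → factor 1000/10 = 100
Step 3: 50 μL + 950 μL = 1000 μL total → factor 1000/50 = 20
Step 4: 100 μL brought to 500 μL → factor 500/100 = 5
Step 5: 50 μL brought to 750 μL → factor 750/50 = 15
Step 6: 200 μL brought to 400 μL → factor 400/200 = 2
Dilution factor to tube #3 = 32000; to tube #6 = 4.8 × 10^6
[tube #3]/[tube #6] = (factor to tube #6)/(factor to tube #3) = 4.8 × 10^6/32000 = 150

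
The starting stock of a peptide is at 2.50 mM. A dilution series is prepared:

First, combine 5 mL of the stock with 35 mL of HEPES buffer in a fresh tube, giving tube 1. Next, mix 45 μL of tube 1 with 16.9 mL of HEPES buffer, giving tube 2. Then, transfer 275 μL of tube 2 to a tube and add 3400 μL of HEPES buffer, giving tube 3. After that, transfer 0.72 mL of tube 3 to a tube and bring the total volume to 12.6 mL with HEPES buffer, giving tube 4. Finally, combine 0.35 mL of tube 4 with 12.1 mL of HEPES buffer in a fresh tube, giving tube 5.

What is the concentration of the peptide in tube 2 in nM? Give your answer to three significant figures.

830 nM

Step 1: 5 mL + 35 mL = 40 mL total → factor 40/5 = 8
Step 2: 45 μL + 16.9 mL = 16945 μL total → factor 16945/45 = 376.56
Dilution factor through tube 2 = 8 × 376.56 = 3012.4
[tube 2] = 2.50 mM / 3012.4 = 0.0008299 mM = 830 nM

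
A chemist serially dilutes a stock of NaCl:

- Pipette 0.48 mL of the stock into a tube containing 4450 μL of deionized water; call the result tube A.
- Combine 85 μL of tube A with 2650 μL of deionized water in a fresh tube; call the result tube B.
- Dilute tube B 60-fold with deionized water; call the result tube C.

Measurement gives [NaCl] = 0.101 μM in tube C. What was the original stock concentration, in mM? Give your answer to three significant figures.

Step 1: 0.48 mL + 4450 μL = 4.93 mL total → factor 4.93/0.48 = 10.271
Step 2: 85 μL + 2650 μL = 2735 μL total → factor 2735/85 = 32.176
Step 3: 60-fold → factor 60
Overall dilution factor = 10.271 × 32.176 × 60 = 19829
Stock = 0.101 μM × 19829 = 2003 μM = 2.00 mM

2.00 mM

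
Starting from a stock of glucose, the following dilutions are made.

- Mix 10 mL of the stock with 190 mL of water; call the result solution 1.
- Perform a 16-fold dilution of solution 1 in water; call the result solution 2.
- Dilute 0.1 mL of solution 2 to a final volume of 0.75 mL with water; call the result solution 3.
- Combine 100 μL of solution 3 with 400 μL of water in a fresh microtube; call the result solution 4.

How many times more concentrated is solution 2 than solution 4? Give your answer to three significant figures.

Step 1: 10 mL + 190 mL = 200 mL total → factor 200/10 = 20
Step 2: 16-fold → factor 16
Step 3: 0.1 mL brought to 0.75 mL → factor 0.75/0.1 = 7.5
Step 4: 100 μL + 400 μL = 500 μL total → factor 500/100 = 5
Dilution factor to solution 2 = 320; to solution 4 = 12000
[solution 2]/[solution 4] = (factor to solution 4)/(factor to solution 2) = 12000/320 = 37.5

37.5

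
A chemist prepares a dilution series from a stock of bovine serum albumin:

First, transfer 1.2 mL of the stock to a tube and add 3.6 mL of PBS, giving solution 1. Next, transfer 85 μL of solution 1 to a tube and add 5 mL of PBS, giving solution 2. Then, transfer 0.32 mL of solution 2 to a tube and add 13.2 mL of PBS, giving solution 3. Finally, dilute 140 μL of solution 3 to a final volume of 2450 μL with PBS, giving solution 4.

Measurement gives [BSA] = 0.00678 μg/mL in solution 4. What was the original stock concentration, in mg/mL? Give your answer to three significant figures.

Step 1: 1.2 mL + 3.6 mL = 4.8 mL total → factor 4.8/1.2 = 4
Step 2: 85 μL + 5 mL = 5085 μL total → factor 5085/85 = 59.824
Step 3: 0.32 mL + 13.2 mL = 13.52 mL total → factor 13.52/0.32 = 42.25
Step 4: 140 μL brought to 2450 μL → factor 2450/140 = 17.5
Overall dilution factor = 4 × 59.824 × 42.25 × 17.5 = 1.7693 × 10^5
Stock = 0.00678 μg/mL × 1.7693 × 10^5 = 1200 μg/mL = 1.20 mg/mL

1.20 mg/mL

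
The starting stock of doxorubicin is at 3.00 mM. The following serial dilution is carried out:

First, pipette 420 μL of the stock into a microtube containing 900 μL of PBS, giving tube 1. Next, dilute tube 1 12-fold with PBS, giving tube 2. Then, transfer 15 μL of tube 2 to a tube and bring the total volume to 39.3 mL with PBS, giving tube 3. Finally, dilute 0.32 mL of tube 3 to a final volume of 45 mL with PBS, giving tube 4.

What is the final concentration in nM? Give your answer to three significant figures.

0.216 nM

Step 1: 420 μL + 900 μL = 1320 μL total → factor 1320/420 = 3.1429
Step 2: 12-fold → factor 12
Step 3: 15 μL brought to 39.3 mL → factor 39300/15 = 2620
Step 4: 0.32 mL brought to 45 mL → factor 45/0.32 = 140.62
Overall dilution factor = 3.1429 × 12 × 2620 × 140.62 = 1.3895 × 10^7
Final = 3.00 mM / 1.3895 × 10^7 = 2.159 × 10^-7 mM = 0.216 nM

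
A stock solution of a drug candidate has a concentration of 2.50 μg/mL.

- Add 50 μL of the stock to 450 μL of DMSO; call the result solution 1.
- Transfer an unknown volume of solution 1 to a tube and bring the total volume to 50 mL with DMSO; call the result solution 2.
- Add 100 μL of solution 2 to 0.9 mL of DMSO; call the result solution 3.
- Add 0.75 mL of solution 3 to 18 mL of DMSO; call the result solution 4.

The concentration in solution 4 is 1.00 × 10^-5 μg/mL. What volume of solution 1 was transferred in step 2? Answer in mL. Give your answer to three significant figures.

0.500 mL

Step 1: 50 μL + 450 μL = 500 μL total → factor 500/50 = 10
Step 2: v brought to 50 mL → factor = 50 mL/v
Step 3: 100 μL + 0.9 mL = 1000 μL total → factor 1000/100 = 10
Step 4: 0.75 mL + 18 mL = 18.75 mL total → factor 18.75/0.75 = 25
Product of known-step factors = 2500
Overall factor = 2.50 μg/mL / (1.00 × 10^-5 μg/mL) = 2.5 × 10^5
Step-2 factor = 2.5 × 10^5 / 2500 = 100
v = 50 mL / 100 = 0.500 mL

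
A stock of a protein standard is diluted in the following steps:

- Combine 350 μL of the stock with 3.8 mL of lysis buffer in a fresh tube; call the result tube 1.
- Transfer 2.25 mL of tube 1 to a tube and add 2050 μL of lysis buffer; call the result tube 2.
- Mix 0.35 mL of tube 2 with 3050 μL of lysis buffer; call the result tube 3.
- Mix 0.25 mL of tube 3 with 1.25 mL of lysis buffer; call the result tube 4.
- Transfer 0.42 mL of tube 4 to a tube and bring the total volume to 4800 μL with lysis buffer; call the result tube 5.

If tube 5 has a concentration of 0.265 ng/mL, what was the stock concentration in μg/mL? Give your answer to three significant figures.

4.00 μg/mL

Step 1: 350 μL + 3.8 mL = 4150 μL total → factor 4150/350 = 11.857
Step 2: 2.25 mL + 2050 μL = 4.3 mL total → factor 4.3/2.25 = 1.9111
Step 3: 0.35 mL + 3050 μL = 3.4 mL total → factor 3.4/0.35 = 9.7143
Step 4: 0.25 mL + 1.25 mL = 1.5 mL total → factor 1.5/0.25 = 6
Step 5: 0.42 mL brought to 4800 μL → factor 4.8/0.42 = 11.429
Overall dilution factor = 11.857 × 1.9111 × 9.7143 × 6 × 11.429 = 15095
Stock = 0.265 ng/mL × 15095 = 4000 ng/mL = 4.00 μg/mL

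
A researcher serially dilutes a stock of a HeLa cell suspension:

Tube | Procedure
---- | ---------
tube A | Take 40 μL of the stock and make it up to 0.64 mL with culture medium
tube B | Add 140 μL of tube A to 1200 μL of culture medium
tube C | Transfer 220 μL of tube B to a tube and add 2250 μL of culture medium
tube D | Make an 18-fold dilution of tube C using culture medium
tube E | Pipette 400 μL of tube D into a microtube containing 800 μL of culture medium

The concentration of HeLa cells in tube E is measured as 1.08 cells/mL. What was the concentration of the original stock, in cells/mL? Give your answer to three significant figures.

1.00 × 10^5 cells/mL

Step 1: 40 μL brought to 0.64 mL → factor 640/40 = 16
Step 2: 140 μL + 1200 μL = 1340 μL total → factor 1340/140 = 9.5714
Step 3: 220 μL + 2250 μL = 2470 μL total → factor 2470/220 = 11.227
Step 4: 18-fold → factor 18
Step 5: 400 μL + 800 μL = 1200 μL total → factor 1200/400 = 3
Overall dilution factor = 16 × 9.5714 × 11.227 × 18 × 3 = 92846
Stock = 1.08 cells/mL × 92846 = 1.00 × 10^5 cells/mL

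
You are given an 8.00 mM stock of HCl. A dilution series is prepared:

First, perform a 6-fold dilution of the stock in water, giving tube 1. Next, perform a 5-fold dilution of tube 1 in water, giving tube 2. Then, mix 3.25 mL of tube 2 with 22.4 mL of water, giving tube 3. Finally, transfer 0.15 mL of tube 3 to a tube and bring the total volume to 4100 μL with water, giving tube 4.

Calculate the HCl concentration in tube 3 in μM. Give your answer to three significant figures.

33.8 μM

Step 1: 6-fold → factor 6
Step 2: 5-fold → factor 5
Step 3: 3.25 mL + 22.4 mL = 25.65 mL total → factor 25.65/3.25 = 7.8923
Dilution factor through tube 3 = 6 × 5 × 7.8923 = 236.77
[tube 3] = 8.00 mM / 236.77 = 0.03379 mM = 33.8 μM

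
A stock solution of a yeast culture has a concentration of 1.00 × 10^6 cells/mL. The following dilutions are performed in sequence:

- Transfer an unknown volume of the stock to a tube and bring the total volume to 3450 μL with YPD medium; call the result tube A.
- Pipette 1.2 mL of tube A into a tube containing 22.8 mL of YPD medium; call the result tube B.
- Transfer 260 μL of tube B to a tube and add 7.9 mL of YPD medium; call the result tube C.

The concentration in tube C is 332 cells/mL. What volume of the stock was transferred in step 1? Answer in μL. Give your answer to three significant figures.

Step 1: v brought to 3450 μL → factor = 3450 μL/v
Step 2: 1.2 mL + 22.8 mL = 24 mL total → factor 24/1.2 = 20
Step 3: 260 μL + 7.9 mL = 8160 μL total → factor 8160/260 = 31.385
Product of known-step factors = 627.69
Overall factor = 1.00 × 10^6 cells/mL / (332 cells/mL) = 3012
Step-1 factor = 3012 / 627.69 = 4.7986
v = 3450 μL / 4.7986 = 719 μL

719 μL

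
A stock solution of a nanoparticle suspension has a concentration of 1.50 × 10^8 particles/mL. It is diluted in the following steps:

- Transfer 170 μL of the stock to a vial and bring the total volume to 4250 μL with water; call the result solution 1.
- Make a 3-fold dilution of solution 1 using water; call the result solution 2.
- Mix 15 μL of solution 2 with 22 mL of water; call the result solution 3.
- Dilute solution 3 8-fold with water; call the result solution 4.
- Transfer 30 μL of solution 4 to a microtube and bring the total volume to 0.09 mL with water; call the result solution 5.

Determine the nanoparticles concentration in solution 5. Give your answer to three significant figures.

56.8 particles/mL

Step 1: 170 μL brought to 4250 μL → factor 4250/170 = 25
Step 2: 3-fold → factor 3
Step 3: 15 μL + 22 mL = 22015 μL total → factor 22015/15 = 1467.7
Step 4: 8-fold → factor 8
Step 5: 30 μL brought to 0.09 mL → factor 90/30 = 3
Overall dilution factor = 25 × 3 × 1467.7 × 8 × 3 = 2.6418 × 10^6
Final = 1.50 × 10^8 particles/mL / 2.6418 × 10^6 = 56.8 particles/mL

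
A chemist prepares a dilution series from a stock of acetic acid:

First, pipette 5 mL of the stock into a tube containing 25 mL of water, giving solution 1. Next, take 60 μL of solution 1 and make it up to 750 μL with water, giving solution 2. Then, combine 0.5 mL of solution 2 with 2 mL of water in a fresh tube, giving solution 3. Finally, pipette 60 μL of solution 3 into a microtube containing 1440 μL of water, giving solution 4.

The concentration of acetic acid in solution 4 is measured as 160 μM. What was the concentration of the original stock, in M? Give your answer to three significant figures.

1.50 M

Step 1: 5 mL + 25 mL = 30 mL total → factor 30/5 = 6
Step 2: 60 μL brought to 750 μL → factor 750/60 = 12.5
Step 3: 0.5 mL + 2 mL = 2.5 mL total → factor 2.5/0.5 = 5
Step 4: 60 μL + 1440 μL = 1500 μL total → factor 1500/60 = 25
Overall dilution factor = 6 × 12.5 × 5 × 25 = 9375
Stock = 160 μM × 9375 = 1.500 × 10^6 μM = 1.50 M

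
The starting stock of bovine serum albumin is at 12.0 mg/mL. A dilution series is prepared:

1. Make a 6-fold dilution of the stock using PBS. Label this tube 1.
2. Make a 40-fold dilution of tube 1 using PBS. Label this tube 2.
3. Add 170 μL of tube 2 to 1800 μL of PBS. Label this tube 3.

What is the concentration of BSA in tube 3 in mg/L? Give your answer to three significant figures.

4.31 mg/L

Step 1: 6-fold → factor 6
Step 2: 40-fold → factor 40
Step 3: 170 μL + 1800 μL = 1970 μL total → factor 1970/170 = 11.588
Overall dilution factor = 6 × 40 × 11.588 = 2781.2
Final = 12.0 mg/mL / 2781.2 = 0.004315 mg/mL = 4.31 mg/L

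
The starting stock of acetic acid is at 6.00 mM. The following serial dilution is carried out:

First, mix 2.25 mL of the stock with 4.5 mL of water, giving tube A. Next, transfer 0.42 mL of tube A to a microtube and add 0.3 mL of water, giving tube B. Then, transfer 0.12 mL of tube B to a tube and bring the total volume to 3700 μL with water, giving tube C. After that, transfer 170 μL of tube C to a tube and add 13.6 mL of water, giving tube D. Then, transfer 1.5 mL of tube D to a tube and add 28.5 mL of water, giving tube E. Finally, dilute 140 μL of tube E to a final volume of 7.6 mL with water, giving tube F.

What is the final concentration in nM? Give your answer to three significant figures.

0.430 nM

Step 1: 2.25 mL + 4.5 mL = 6.75 mL total → factor 6.75/2.25 = 3
Step 2: 0.42 mL + 0.3 mL = 0.72 mL total → factor 0.72/0.42 = 1.7143
Step 3: 0.12 mL brought to 3700 μL → factor 3.7/0.12 = 30.833
Step 4: 170 μL + 13.6 mL = 13770 μL total → factor 13770/170 = 81
Step 5: 1.5 mL + 28.5 mL = 30 mL total → factor 30/1.5 = 20
Step 6: 140 μL brought to 7.6 mL → factor 7600/140 = 54.286
Overall dilution factor = 3 × 1.7143 × 30.833 × 81 × 20 × 54.286 = 1.3945 × 10^7
Final = 6.00 mM / 1.3945 × 10^7 = 4.303 × 10^-7 mM = 0.430 nM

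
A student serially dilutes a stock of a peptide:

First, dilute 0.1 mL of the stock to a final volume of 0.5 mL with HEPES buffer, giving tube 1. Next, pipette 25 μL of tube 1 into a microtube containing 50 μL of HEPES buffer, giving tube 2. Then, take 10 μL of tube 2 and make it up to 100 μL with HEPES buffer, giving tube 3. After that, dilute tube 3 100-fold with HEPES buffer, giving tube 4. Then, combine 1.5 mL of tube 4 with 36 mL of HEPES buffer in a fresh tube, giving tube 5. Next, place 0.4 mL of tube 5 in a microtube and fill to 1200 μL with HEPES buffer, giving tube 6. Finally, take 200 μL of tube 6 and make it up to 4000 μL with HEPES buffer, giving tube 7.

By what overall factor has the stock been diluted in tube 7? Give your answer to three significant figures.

Step 1: 0.1 mL brought to 0.5 mL → factor 0.5/0.1 = 5
Step 2: 25 μL + 50 μL = 75 μL total → factor 75/25 = 3
Step 3: 10 μL brought to 100 μL → factor 100/10 = 10
Step 4: 100-fold → factor 100
Step 5: 1.5 mL + 36 mL = 37.5 mL total → factor 37.5/1.5 = 25
Step 6: 0.4 mL brought to 1200 μL → factor 1.2/0.4 = 3
Step 7: 200 μL brought to 4000 μL → factor 4000/200 = 20
Overall dilution factor = 5 × 3 × 10 × 100 × 25 × 3 × 20 = 2.25 × 10^7

2.25 × 10^7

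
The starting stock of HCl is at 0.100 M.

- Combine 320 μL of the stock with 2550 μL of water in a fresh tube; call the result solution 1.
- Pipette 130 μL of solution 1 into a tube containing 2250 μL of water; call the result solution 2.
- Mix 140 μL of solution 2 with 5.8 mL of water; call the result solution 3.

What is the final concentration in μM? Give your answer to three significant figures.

Step 1: 320 μL + 2550 μL = 2870 μL total → factor 2870/320 = 8.9688
Step 2: 130 μL + 2250 μL = 2380 μL total → factor 2380/130 = 18.308
Step 3: 140 μL + 5.8 mL = 5940 μL total → factor 5940/140 = 42.429
Overall dilution factor = 8.9688 × 18.308 × 42.429 = 6966.6
Final = 0.100 M / 6966.6 = 1.435 × 10^-5 M = 14.4 μM

14.4 μM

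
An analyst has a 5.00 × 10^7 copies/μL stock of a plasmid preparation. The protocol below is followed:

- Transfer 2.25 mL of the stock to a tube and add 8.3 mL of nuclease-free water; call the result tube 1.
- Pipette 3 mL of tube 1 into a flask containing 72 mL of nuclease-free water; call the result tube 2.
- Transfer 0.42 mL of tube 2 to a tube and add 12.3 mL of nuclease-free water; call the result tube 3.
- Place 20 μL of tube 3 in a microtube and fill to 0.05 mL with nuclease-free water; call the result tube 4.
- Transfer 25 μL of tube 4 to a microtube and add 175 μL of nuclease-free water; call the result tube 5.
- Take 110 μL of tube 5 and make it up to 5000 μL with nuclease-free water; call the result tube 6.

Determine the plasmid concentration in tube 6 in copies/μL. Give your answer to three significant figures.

15.5 copies/μL

Step 1: 2.25 mL + 8.3 mL = 10.55 mL total → factor 10.55/2.25 = 4.6889
Step 2: 3 mL + 72 mL = 75 mL total → factor 75/3 = 25
Step 3: 0.42 mL + 12.3 mL = 12.72 mL total → factor 12.72/0.42 = 30.286
Step 4: 20 μL brought to 0.05 mL → factor 50/20 = 2.5
Step 5: 25 μL + 175 μL = 200 μL total → factor 200/25 = 8
Step 6: 110 μL brought to 5000 μL → factor 5000/110 = 45.455
Overall dilution factor = 4.6889 × 25 × 30.286 × 2.5 × 8 × 45.455 = 3.2274 × 10^6
Final = 5.00 × 10^7 copies/μL / 3.2274 × 10^6 = 15.5 copies/μL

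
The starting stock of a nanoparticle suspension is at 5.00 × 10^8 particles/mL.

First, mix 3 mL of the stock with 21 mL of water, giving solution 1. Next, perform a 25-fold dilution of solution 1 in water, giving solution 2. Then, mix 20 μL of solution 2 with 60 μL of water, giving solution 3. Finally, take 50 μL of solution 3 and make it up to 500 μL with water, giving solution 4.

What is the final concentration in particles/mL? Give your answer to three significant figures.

Step 1: 3 mL + 21 mL = 24 mL total → factor 24/3 = 8
Step 2: 25-fold → factor 25
Step 3: 20 μL + 60 μL = 80 μL total → factor 80/20 = 4
Step 4: 50 μL brought to 500 μL → factor 500/50 = 10
Overall dilution factor = 8 × 25 × 4 × 10 = 8000
Final = 5.00 × 10^8 particles/mL / 8000 = 6.25 × 10^4 particles/mL

6.25 × 10^4 particles/mL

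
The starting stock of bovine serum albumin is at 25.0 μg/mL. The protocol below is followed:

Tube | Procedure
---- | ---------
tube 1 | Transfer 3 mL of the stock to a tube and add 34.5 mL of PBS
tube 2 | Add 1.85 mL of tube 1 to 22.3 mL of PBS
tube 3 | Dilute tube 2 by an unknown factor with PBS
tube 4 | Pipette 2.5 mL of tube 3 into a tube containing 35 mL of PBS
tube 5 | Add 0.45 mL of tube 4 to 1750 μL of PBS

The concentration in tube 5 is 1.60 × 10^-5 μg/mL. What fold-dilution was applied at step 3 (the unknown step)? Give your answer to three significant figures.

131-fold

Step 1: 3 mL + 34.5 mL = 37.5 mL total → factor 37.5/3 = 12.5
Step 2: 1.85 mL + 22.3 mL = 24.15 mL total → factor 24.15/1.85 = 13.054
Step 3: unknown factor x
Step 4: 2.5 mL + 35 mL = 37.5 mL total → factor 37.5/2.5 = 15
Step 5: 0.45 mL + 1750 μL = 2.2 mL total → factor 2.2/0.45 = 4.8889
Product of known-step factors = 11966
Overall factor = 25.0 μg/mL / (1.60 × 10^-5 μg/mL) = 1.5625 × 10^6
x = 1.5625 × 10^6 / 11966 = 131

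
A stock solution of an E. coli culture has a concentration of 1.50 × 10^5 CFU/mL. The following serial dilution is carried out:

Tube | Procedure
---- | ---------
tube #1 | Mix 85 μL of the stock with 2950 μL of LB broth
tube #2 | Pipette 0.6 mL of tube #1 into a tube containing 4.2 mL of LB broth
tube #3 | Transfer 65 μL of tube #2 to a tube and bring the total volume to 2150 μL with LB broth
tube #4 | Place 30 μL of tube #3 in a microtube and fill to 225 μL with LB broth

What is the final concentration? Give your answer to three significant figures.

Step 1: 85 μL + 2950 μL = 3035 μL total → factor 3035/85 = 35.706
Step 2: 0.6 mL + 4.2 mL = 4.8 mL total → factor 4.8/0.6 = 8
Step 3: 65 μL brought to 2150 μL → factor 2150/65 = 33.077
Step 4: 30 μL brought to 225 μL → factor 225/30 = 7.5
Overall dilution factor = 35.706 × 8 × 33.077 × 7.5 = 70862
Final = 1.50 × 10^5 CFU/mL / 70862 = 2.12 CFU/mL

2.12 CFU/mL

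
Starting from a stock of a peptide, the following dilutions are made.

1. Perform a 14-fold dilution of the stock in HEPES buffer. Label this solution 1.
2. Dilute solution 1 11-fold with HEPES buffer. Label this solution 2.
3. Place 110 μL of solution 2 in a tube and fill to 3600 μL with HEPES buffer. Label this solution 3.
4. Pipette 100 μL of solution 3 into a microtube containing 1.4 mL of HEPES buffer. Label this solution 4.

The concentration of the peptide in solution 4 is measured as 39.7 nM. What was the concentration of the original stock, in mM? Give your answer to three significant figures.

3.00 mM

Step 1: 14-fold → factor 14
Step 2: 11-fold → factor 11
Step 3: 110 μL brought to 3600 μL → factor 3600/110 = 32.727
Step 4: 100 μL + 1.4 mL = 1500 μL total → factor 1500/100 = 15
Overall dilution factor = 14 × 11 × 32.727 × 15 = 75600
Stock = 39.7 nM × 75600 = 3.001 × 10^6 nM = 3.00 mM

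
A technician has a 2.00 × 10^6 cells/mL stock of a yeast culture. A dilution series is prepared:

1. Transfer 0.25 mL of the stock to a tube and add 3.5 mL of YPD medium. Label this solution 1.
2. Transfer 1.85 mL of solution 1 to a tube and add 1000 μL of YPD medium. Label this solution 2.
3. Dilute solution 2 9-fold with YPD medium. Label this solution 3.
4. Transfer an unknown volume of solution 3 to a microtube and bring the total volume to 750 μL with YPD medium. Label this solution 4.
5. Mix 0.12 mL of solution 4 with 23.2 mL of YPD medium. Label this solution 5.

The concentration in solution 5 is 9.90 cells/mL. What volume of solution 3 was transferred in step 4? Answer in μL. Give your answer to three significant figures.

150 μL

Step 1: 0.25 mL + 3.5 mL = 3.75 mL total → factor 3.75/0.25 = 15
Step 2: 1.85 mL + 1000 μL = 2.85 mL total → factor 2.85/1.85 = 1.5405
Step 3: 9-fold → factor 9
Step 4: v brought to 750 μL → factor = 750 μL/v
Step 5: 0.12 mL + 23.2 mL = 23.32 mL total → factor 23.32/0.12 = 194.33
Product of known-step factors = 40416
Overall factor = 2.00 × 10^6 cells/mL / (9.90 cells/mL) = 2.0202 × 10^5
Step-4 factor = 2.0202 × 10^5 / 40416 = 4.9985
v = 750 μL / 4.9985 = 150 μL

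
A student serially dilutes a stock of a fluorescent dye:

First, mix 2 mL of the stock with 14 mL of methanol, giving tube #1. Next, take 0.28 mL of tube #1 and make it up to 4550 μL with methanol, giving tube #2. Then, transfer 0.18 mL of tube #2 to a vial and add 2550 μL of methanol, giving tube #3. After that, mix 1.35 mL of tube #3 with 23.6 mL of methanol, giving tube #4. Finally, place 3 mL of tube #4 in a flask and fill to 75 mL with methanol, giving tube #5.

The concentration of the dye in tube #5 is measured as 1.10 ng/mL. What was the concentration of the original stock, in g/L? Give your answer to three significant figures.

Step 1: 2 mL + 14 mL = 16 mL total → factor 16/2 = 8
Step 2: 0.28 mL brought to 4550 μL → factor 4.55/0.28 = 16.25
Step 3: 0.18 mL + 2550 μL = 2.73 mL total → factor 2.73/0.18 = 15.167
Step 4: 1.35 mL + 23.6 mL = 24.95 mL total → factor 24.95/1.35 = 18.481
Step 5: 3 mL brought to 75 mL → factor 75/3 = 25
Overall dilution factor = 8 × 16.25 × 15.167 × 18.481 × 25 = 9.1098 × 10^5
Stock = 1.10 ng/mL × 9.1098 × 10^5 = 1.002 × 10^6 ng/mL = 1.00 g/L

1.00 g/L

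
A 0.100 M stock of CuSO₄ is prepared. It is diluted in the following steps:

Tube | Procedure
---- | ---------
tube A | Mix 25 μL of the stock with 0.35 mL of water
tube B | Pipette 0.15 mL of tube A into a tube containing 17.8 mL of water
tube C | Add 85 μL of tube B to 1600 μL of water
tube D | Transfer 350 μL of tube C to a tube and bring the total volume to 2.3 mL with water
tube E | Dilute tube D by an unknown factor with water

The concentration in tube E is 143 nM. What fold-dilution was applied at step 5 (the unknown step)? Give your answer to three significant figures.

Step 1: 25 μL + 0.35 mL = 375 μL total → factor 375/25 = 15
Step 2: 0.15 mL + 17.8 mL = 17.95 mL total → factor 17.95/0.15 = 119.67
Step 3: 85 μL + 1600 μL = 1685 μL total → factor 1685/85 = 19.824
Step 4: 350 μL brought to 2.3 mL → factor 2300/350 = 6.5714
Step 5: unknown factor x
Product of known-step factors = 2.3383 × 10^5
Overall factor = 0.100 M / (143 nM) = 6.993 × 10^5
x = 6.993 × 10^5 / 2.3383 × 10^5 = 2.99

2.99-fold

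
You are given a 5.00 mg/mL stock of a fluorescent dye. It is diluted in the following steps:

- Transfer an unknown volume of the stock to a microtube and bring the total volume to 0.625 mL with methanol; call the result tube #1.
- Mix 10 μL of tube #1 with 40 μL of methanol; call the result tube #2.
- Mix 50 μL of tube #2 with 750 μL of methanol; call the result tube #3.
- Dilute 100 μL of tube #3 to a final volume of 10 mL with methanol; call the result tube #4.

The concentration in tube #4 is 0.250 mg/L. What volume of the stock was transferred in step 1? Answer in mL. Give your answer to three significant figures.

Step 1: v brought to 0.625 mL → factor = 0.625 mL/v
Step 2: 10 μL + 40 μL = 50 μL total → factor 50/10 = 5
Step 3: 50 μL + 750 μL = 800 μL total → factor 800/50 = 16
Step 4: 100 μL brought to 10 mL → factor 10000/100 = 100
Product of known-step factors = 8000
Overall factor = 5.00 mg/mL / (0.250 mg/L) = 20000
Step-1 factor = 20000 / 8000 = 2.5
v = 0.625 mL / 2.5 = 0.250 mL

0.250 mL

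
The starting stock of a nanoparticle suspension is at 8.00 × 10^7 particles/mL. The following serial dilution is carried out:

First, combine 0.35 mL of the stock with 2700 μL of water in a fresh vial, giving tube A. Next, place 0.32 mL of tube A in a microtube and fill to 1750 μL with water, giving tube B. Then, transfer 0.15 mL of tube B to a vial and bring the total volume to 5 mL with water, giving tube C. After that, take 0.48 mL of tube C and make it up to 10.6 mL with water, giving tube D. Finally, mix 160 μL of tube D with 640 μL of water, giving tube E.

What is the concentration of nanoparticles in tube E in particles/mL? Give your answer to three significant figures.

456 particles/mL

Step 1: 0.35 mL + 2700 μL = 3.05 mL total → factor 3.05/0.35 = 8.7143
Step 2: 0.32 mL brought to 1750 μL → factor 1.75/0.32 = 5.4688
Step 3: 0.15 mL brought to 5 mL → factor 5/0.15 = 33.333
Step 4: 0.48 mL brought to 10.6 mL → factor 10.6/0.48 = 22.083
Step 5: 160 μL + 640 μL = 800 μL total → factor 800/160 = 5
Dilution factor through tube E = 8.7143 × 5.4688 × 33.333 × 22.083 × 5 = 1.754 × 10^5
[tube E] = 8.00 × 10^7 particles/mL / 1.754 × 10^5 = 456 particles/mL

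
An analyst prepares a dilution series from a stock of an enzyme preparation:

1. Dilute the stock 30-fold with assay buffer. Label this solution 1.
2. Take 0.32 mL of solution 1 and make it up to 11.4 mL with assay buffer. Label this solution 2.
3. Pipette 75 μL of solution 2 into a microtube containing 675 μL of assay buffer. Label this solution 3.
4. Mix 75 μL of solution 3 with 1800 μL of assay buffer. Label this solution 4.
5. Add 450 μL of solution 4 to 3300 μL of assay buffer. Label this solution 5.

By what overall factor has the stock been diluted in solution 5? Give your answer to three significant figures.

2.23 × 10^6

Step 1: 30-fold → factor 30
Step 2: 0.32 mL brought to 11.4 mL → factor 11.4/0.32 = 35.625
Step 3: 75 μL + 675 μL = 750 μL total → factor 750/75 = 10
Step 4: 75 μL + 1800 μL = 1875 μL total → factor 1875/75 = 25
Step 5: 450 μL + 3300 μL = 3750 μL total → factor 3750/450 = 8.3333
Overall dilution factor = 30 × 35.625 × 10 × 25 × 8.3333 = 2.2266 × 10^6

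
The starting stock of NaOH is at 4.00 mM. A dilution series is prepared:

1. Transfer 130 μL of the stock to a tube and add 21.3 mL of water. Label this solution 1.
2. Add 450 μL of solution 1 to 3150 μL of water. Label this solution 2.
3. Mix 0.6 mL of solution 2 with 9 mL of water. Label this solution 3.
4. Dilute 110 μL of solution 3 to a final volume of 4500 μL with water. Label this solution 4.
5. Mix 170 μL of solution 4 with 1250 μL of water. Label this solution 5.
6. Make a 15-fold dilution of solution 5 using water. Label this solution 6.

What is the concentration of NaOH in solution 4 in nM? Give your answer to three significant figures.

Step 1: 130 μL + 21.3 mL = 21430 μL total → factor 21430/130 = 164.85
Step 2: 450 μL + 3150 μL = 3600 μL total → factor 3600/450 = 8
Step 3: 0.6 mL + 9 mL = 9.6 mL total → factor 9.6/0.6 = 16
Step 4: 110 μL brought to 4500 μL → factor 4500/110 = 40.909
Dilution factor through solution 4 = 164.85 × 8 × 16 × 40.909 = 8.6319 × 10^5
[solution 4] = 4.00 mM / 8.6319 × 10^5 = 4.634 × 10^-6 mM = 4.63 nM

4.63 nM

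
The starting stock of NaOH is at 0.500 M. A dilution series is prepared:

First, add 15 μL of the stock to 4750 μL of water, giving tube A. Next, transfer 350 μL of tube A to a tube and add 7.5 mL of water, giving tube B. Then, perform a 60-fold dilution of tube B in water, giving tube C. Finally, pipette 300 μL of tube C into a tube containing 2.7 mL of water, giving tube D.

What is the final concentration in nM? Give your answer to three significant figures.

Step 1: 15 μL + 4750 μL = 4765 μL total → factor 4765/15 = 317.67
Step 2: 350 μL + 7.5 mL = 7850 μL total → factor 7850/350 = 22.429
Step 3: 60-fold → factor 60
Step 4: 300 μL + 2.7 mL = 3000 μL total → factor 3000/300 = 10
Overall dilution factor = 317.67 × 22.429 × 60 × 10 = 4.2749 × 10^6
Final = 0.500 M / 4.2749 × 10^6 = 1.170 × 10^-7 M = 117 nM

117 nM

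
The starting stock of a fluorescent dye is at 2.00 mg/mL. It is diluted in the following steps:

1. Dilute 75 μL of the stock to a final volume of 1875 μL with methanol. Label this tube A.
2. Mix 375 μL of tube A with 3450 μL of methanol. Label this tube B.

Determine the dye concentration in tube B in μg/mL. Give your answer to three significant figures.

Step 1: 75 μL brought to 1875 μL → factor 1875/75 = 25
Step 2: 375 μL + 3450 μL = 3825 μL total → factor 3825/375 = 10.2
Overall dilution factor = 25 × 10.2 = 255
Final = 2.00 mg/mL / 255 = 0.007843 mg/mL = 7.84 μg/mL

7.84 μg/mL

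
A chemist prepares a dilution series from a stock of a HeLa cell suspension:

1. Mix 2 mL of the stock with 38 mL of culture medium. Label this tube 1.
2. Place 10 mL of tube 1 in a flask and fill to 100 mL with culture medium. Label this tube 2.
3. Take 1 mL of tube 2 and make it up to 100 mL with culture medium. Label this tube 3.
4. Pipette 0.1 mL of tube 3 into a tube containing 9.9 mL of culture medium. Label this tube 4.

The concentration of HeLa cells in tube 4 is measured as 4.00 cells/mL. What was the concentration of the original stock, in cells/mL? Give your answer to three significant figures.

Step 1: 2 mL + 38 mL = 40 mL total → factor 40/2 = 20
Step 2: 10 mL brought to 100 mL → factor 100/10 = 10
Step 3: 1 mL brought to 100 mL → factor 100/1 = 100
Step 4: 0.1 mL + 9.9 mL = 10 mL total → factor 10/0.1 = 100
Overall dilution factor = 20 × 10 × 100 × 100 = 2 × 10^6
Stock = 4.00 cells/mL × 2 × 10^6 = 8.00 × 10^6 cells/mL

8.00 × 10^6 cells/mL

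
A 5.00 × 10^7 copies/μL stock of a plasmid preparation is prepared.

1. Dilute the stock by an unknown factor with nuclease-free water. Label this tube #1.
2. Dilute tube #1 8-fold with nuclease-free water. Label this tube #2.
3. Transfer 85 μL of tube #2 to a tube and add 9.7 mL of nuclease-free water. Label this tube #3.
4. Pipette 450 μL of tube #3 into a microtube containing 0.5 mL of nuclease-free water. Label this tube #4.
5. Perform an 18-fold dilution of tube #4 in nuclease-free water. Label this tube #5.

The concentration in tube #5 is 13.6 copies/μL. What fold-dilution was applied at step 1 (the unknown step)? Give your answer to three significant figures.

105-fold

Step 1: unknown factor x
Step 2: 8-fold → factor 8
Step 3: 85 μL + 9.7 mL = 9785 μL total → factor 9785/85 = 115.12
Step 4: 450 μL + 0.5 mL = 950 μL total → factor 950/450 = 2.1111
Step 5: 18-fold → factor 18
Product of known-step factors = 34996
Overall factor = 5.00 × 10^7 copies/μL / (13.6 copies/μL) = 3.6765 × 10^6
x = 3.6765 × 10^6 / 34996 = 105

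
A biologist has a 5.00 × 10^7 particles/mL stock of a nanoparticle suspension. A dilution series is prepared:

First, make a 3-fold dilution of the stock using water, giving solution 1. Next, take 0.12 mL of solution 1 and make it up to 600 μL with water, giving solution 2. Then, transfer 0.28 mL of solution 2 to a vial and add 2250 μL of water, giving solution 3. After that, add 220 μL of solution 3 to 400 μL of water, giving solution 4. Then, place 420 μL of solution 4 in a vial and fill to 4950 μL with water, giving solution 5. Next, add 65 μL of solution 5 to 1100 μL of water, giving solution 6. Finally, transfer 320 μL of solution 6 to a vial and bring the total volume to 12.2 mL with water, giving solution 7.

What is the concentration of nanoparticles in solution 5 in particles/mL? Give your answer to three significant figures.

Step 1: 3-fold → factor 3
Step 2: 0.12 mL brought to 600 μL → factor 0.6/0.12 = 5
Step 3: 0.28 mL + 2250 μL = 2.53 mL total → factor 2.53/0.28 = 9.0357
Step 4: 220 μL + 400 μL = 620 μL total → factor 620/220 = 2.8182
Step 5: 420 μL brought to 4950 μL → factor 4950/420 = 11.786
Dilution factor through solution 5 = 3 × 5 × 9.0357 × 2.8182 × 11.786 = 4501.7
[solution 5] = 5.00 × 10^7 particles/mL / 4501.7 = 1.11 × 10^4 particles/mL

1.11 × 10^4 particles/mL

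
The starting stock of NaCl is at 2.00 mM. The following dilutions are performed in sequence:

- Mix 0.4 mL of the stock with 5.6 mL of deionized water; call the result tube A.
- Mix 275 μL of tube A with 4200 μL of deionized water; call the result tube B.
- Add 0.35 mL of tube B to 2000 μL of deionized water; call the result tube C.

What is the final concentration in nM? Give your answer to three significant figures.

1.22 × 10^3 nM

Step 1: 0.4 mL + 5.6 mL = 6 mL total → factor 6/0.4 = 15
Step 2: 275 μL + 4200 μL = 4475 μL total → factor 4475/275 = 16.273
Step 3: 0.35 mL + 2000 μL = 2.35 mL total → factor 2.35/0.35 = 6.7143
Overall dilution factor = 15 × 16.273 × 6.7143 = 1638.9
Final = 2.00 mM / 1638.9 = 0.001220 mM = 1.22 × 10^3 nM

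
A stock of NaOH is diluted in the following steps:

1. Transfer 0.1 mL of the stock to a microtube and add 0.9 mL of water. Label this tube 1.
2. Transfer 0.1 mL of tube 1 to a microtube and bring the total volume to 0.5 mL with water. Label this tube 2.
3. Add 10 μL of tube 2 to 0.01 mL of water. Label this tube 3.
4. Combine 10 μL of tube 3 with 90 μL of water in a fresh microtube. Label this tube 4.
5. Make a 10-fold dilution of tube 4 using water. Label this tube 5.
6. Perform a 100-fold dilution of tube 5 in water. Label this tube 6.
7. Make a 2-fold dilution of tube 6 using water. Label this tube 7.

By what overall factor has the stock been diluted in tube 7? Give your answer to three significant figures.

Step 1: 0.1 mL + 0.9 mL = 1 mL total → factor 1/0.1 = 10
Step 2: 0.1 mL brought to 0.5 mL → factor 0.5/0.1 = 5
Step 3: 10 μL + 0.01 mL = 20 μL total → factor 20/10 = 2
Step 4: 10 μL + 90 μL = 100 μL total → factor 100/10 = 10
Step 5: 10-fold → factor 10
Step 6: 100-fold → factor 100
Step 7: 2-fold → factor 2
Overall dilution factor = 10 × 5 × 2 × 10 × 10 × 100 × 2 = 2 × 10^6

2.00 × 10^6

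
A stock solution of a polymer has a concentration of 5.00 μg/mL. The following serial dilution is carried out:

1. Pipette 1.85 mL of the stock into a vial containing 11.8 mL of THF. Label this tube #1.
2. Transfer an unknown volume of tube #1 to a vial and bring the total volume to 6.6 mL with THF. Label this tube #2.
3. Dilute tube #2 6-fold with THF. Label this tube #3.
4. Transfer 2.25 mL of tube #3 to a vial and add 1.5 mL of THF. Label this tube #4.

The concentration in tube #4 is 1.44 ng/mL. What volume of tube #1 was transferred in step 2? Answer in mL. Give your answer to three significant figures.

0.140 mL

Step 1: 1.85 mL + 11.8 mL = 13.65 mL total → factor 13.65/1.85 = 7.3784
Step 2: v brought to 6.6 mL → factor = 6.6 mL/v
Step 3: 6-fold → factor 6
Step 4: 2.25 mL + 1.5 mL = 3.75 mL total → factor 3.75/2.25 = 1.6667
Product of known-step factors = 73.784
Overall factor = 5.00 μg/mL / (1.44 ng/mL) = 3472.2
Step-2 factor = 3472.2 / 73.784 = 47.059
v = 6.6 mL / 47.059 = 0.140 mL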